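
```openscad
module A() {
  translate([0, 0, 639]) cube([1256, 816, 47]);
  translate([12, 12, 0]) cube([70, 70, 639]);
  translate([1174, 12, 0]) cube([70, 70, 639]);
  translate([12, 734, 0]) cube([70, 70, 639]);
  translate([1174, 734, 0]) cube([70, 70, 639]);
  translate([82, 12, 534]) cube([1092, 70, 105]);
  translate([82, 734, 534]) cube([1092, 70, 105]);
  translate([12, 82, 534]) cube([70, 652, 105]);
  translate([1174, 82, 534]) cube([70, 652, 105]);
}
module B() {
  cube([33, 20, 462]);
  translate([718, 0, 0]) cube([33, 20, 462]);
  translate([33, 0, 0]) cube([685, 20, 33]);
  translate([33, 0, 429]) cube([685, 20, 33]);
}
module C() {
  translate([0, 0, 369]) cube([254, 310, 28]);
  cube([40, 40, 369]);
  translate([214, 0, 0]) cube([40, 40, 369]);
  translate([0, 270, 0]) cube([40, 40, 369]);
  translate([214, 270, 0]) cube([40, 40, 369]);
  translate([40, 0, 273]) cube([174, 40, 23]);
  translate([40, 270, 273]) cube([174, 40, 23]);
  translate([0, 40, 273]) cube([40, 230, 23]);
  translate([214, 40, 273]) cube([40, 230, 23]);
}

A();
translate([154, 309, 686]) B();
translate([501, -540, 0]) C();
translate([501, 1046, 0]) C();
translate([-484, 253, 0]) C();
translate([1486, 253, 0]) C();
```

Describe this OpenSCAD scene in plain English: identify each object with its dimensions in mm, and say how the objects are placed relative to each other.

A is a table: top 1256 mm (x) × 816 mm (y), 47 mm thick, upper face at z = 686 mm, on four 70×70 mm square legs, each inset 12 mm from the nearest pair of top edges, running from z = 0 to the bottom of the top. Four apron rails, 70 mm thick and 105 mm tall, run between adjacent legs with their top edges flush with the underside of the top and their outer faces flush with the legs' outer faces.

B is a picture frame with a 685×396 mm rectangular opening (x by z) and a uniform 33 mm border on every side. Frame depth is 20 mm along y. It is built from two vertical stiles running the full outside height and two horizontal rails spanning the gap between the stiles.

C is a four-legged stool. The seat is 254×310 mm, 28 mm thick, top at z = 397 mm. It stands on four square legs, each 40×40 mm in cross-section, from z = 0 to the seat underside, each flush with a corner of the seat. Four stretchers, 40 mm wide and 23 mm tall, connect adjacent legs with their undersides at z = 273 mm, each running between the inner faces of the legs it joins and aligned with the legs' outer faces on the other axis.

The picture frame is on top of the table. Four stools sit around the table at the −y, +y, −x, +x sides.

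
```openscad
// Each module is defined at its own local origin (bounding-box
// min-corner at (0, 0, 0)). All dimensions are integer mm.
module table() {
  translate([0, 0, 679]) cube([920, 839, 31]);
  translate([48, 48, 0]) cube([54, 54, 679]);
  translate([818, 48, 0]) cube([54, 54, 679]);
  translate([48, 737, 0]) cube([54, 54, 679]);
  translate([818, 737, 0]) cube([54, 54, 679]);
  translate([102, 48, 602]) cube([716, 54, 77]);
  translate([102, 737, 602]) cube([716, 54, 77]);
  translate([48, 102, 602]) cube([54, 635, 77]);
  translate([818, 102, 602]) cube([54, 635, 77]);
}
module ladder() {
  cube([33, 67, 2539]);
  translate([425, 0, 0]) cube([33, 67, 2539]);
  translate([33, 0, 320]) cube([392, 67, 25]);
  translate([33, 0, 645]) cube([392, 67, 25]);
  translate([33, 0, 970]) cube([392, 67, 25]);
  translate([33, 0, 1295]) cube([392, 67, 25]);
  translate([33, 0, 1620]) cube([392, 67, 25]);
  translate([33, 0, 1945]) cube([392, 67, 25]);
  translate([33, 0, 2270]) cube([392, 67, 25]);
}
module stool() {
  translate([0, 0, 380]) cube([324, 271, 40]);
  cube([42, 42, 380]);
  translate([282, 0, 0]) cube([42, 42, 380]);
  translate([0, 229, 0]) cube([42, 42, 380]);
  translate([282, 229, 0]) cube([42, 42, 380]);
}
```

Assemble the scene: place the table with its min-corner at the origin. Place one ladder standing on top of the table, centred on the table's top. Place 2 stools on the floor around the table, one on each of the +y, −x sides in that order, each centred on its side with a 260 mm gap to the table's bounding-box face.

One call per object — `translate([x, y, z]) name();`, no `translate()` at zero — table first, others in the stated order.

table();
translate([231, 386, 710]) ladder();
translate([298, 1099, 0]) stool();
translate([-584, 284, 0]) stool();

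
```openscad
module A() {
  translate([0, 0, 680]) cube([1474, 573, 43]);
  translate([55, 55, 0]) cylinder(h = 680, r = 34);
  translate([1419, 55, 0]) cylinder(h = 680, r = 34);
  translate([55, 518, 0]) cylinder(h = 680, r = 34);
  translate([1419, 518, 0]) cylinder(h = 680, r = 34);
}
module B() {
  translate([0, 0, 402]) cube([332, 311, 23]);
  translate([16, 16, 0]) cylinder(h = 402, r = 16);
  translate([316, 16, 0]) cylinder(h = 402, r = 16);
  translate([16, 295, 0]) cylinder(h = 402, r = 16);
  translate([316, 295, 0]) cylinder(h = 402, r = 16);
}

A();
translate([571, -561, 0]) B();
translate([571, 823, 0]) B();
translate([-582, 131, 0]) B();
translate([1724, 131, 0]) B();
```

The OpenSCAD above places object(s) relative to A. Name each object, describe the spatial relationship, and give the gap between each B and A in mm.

A is a table. B is a stool. Four stools sit around the table at the −y, +y, −x, +x sides. The gap between each stool and the table is 250 mm.

Each stool's nearest face is 250 mm from the table's bounding box.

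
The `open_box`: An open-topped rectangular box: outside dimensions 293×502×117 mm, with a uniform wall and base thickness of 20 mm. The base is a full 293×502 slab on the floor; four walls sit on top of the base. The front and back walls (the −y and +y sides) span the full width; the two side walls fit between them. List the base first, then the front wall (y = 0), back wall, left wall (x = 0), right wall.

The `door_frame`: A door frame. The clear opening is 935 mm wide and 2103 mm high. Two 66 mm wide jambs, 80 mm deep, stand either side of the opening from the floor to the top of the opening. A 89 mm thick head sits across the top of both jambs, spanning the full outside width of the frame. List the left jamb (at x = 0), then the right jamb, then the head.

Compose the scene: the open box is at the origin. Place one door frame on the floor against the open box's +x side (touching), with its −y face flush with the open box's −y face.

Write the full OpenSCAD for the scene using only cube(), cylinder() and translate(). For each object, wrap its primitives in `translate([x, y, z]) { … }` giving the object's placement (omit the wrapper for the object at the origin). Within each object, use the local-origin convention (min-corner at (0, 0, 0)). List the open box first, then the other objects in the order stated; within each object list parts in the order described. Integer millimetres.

cube([293, 502, 20]);
translate([0, 0, 20]) cube([293, 20, 97]);
translate([0, 482, 20]) cube([293, 20, 97]);
translate([0, 20, 20]) cube([20, 462, 97]);
translate([273, 20, 20]) cube([20, 462, 97]);
translate([293, 0, 0]) {
  cube([66, 80, 2103]);
  translate([1001, 0, 0]) cube([66, 80, 2103]);
  translate([0, 0, 2103]) cube([1067, 80, 89]);
}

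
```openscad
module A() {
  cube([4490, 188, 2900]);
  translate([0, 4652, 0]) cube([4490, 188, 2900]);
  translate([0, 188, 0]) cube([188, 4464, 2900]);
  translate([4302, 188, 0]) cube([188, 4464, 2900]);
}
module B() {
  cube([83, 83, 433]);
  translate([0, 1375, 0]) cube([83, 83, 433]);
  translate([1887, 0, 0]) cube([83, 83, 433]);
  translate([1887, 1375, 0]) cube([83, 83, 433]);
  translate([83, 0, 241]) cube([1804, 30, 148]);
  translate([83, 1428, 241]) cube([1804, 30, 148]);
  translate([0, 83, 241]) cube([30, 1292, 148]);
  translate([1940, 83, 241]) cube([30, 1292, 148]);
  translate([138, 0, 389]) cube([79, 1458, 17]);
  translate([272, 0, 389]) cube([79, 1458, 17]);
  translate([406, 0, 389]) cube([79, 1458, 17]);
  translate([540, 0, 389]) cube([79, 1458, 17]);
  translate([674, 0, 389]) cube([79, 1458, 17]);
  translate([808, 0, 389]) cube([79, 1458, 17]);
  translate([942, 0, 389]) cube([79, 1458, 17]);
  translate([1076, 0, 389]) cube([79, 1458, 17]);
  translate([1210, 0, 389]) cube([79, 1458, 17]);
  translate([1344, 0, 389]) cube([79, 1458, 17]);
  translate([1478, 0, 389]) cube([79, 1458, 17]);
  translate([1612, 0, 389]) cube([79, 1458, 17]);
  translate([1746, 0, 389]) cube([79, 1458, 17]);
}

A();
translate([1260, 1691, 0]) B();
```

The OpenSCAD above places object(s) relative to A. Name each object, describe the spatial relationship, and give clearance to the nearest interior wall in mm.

Clearances: x = 1072, y = 1503; minimum 1072 mm.

A is a house frame. B is a bed frame. The bed frame sits inside the house frame, centred. The clearance to the nearest interior wall is 1072 mm.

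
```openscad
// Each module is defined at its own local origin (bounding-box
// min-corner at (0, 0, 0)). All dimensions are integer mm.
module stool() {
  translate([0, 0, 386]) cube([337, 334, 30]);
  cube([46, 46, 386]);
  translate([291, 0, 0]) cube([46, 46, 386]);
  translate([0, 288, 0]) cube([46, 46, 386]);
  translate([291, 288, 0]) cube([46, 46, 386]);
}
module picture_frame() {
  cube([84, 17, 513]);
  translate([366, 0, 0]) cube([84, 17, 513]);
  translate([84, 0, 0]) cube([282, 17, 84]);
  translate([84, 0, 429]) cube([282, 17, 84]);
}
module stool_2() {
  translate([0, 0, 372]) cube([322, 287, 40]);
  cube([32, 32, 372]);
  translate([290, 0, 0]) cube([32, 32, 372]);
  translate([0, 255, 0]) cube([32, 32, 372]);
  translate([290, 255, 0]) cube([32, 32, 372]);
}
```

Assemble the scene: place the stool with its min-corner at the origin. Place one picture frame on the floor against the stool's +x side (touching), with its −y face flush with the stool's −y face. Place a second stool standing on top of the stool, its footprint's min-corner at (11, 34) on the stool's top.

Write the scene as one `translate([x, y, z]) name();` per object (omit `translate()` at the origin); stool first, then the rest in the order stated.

stool();
translate([337, 0, 0]) picture_frame();
translate([11, 34, 416]) stool_2();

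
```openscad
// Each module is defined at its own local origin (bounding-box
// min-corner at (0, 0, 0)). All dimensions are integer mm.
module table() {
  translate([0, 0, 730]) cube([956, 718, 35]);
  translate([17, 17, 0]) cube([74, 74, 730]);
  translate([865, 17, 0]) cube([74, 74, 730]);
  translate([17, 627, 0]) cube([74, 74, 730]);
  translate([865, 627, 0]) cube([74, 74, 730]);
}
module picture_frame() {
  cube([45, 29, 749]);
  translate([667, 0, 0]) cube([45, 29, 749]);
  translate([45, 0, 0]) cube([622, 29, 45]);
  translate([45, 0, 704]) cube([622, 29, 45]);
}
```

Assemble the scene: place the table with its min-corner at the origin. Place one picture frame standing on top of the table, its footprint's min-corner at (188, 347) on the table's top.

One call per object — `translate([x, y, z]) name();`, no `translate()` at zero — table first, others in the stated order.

table();
translate([188, 347, 765]) picture_frame();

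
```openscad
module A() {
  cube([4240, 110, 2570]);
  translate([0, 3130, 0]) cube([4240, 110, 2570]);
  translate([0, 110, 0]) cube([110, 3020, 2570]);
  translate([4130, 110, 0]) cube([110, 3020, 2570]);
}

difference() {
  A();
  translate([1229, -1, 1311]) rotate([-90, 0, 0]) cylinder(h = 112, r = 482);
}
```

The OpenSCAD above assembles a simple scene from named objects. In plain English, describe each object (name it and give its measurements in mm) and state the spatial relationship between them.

A is a box-shaped house frame (walls only): outside footprint 4240×3240 mm, wall height 2570 mm, wall thickness 110 mm. The two y-facing walls run the full x-width; the two x-facing walls fit between the inner faces of the y-facing walls.

The house frame has a circular hole of radius 482 mm through its front wall, centred at (x = 1229, z = 1311).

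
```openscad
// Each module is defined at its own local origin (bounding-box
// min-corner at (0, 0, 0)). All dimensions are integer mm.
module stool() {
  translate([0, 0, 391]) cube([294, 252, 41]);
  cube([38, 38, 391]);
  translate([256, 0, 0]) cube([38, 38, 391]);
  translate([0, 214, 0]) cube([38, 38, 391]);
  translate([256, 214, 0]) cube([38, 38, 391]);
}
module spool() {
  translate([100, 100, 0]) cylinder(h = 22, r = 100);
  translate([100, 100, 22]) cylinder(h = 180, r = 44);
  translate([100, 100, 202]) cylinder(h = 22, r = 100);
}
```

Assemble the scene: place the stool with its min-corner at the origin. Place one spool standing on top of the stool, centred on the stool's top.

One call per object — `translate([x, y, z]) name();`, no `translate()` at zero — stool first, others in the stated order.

stool();
translate([47, 26, 432]) spool();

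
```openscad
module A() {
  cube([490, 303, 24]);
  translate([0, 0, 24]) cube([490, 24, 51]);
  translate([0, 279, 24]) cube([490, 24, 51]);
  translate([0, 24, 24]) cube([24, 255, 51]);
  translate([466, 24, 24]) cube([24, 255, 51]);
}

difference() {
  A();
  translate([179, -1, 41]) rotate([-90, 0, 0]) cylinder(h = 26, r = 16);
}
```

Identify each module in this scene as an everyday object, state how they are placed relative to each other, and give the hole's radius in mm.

The subtracted cylinder has r = 16 mm.

A is an open box. The open box has a circular hole through its front wall. The hole's radius is 16 mm.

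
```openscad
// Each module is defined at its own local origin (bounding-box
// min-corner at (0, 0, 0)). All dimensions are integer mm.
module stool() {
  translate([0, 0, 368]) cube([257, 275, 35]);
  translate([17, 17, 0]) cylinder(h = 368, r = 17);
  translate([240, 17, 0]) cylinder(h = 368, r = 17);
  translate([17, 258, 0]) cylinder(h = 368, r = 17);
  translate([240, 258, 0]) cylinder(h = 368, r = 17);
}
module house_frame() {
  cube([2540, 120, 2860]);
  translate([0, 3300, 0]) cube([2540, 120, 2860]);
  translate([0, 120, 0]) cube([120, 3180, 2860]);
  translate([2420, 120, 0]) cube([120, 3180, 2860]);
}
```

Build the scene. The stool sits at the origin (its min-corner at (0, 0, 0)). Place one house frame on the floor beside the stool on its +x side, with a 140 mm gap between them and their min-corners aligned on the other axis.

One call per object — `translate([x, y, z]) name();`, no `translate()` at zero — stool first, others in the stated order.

stool();
translate([397, 0, 0]) house_frame();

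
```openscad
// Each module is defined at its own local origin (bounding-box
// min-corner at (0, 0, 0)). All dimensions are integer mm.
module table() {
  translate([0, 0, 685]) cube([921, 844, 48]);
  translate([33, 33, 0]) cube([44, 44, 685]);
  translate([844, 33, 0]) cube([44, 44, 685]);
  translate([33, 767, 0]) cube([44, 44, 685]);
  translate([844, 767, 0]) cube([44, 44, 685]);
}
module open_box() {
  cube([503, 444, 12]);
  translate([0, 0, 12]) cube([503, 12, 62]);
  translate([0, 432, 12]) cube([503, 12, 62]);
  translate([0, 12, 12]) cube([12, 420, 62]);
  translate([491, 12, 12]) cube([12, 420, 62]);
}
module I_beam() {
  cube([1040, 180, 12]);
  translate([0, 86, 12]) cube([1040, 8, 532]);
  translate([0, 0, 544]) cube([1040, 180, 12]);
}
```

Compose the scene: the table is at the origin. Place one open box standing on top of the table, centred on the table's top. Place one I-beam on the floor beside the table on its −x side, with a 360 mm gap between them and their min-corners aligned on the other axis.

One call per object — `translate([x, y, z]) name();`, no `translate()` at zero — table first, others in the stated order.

table();
translate([209, 200, 733]) open_box();
translate([-1400, 0, 0]) I_beam();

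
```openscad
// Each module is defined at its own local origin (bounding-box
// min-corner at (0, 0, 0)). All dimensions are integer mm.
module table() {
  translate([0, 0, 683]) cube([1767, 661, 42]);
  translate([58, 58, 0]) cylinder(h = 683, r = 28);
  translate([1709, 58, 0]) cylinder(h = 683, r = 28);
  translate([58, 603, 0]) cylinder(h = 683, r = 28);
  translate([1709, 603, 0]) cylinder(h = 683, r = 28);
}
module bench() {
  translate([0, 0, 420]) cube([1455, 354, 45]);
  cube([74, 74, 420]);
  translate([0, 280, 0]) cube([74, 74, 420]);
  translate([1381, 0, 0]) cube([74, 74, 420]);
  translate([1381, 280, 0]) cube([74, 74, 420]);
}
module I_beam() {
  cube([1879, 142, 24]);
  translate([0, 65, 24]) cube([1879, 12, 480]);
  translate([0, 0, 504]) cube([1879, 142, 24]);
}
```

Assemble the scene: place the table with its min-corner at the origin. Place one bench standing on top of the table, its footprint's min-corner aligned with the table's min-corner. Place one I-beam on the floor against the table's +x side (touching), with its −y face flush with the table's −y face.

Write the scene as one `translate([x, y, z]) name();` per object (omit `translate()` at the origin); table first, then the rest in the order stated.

table();
translate([0, 0, 725]) bench();
translate([1767, 0, 0]) I_beam();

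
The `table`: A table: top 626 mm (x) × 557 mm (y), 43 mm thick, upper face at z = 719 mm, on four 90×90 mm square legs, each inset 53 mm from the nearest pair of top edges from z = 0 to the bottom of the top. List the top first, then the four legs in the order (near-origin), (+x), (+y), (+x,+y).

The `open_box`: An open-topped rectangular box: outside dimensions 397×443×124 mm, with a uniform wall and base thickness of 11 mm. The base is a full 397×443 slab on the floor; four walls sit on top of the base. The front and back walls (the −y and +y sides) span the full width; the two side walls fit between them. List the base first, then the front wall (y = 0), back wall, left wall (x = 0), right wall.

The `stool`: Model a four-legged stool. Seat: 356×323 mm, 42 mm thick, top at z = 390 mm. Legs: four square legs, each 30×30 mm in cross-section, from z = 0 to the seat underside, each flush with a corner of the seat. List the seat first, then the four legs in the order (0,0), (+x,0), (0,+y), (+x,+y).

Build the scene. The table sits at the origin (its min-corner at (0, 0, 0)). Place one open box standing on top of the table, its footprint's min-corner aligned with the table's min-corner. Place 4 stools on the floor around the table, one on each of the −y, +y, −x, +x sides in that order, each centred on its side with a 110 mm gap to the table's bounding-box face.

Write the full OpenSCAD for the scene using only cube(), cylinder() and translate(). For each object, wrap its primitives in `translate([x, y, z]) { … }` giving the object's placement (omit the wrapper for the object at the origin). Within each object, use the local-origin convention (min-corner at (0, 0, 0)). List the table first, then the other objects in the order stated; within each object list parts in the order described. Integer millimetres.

translate([0, 0, 676]) cube([626, 557, 43]);
translate([53, 53, 0]) cube([90, 90, 676]);
translate([483, 53, 0]) cube([90, 90, 676]);
translate([53, 414, 0]) cube([90, 90, 676]);
translate([483, 414, 0]) cube([90, 90, 676]);
translate([0, 0, 719]) {
  cube([397, 443, 11]);
  translate([0, 0, 11]) cube([397, 11, 113]);
  translate([0, 432, 11]) cube([397, 11, 113]);
  translate([0, 11, 11]) cube([11, 421, 113]);
  translate([386, 11, 11]) cube([11, 421, 113]);
}
translate([135, -433, 0]) {
  translate([0, 0, 348]) cube([356, 323, 42]);
  cube([30, 30, 348]);
  translate([326, 0, 0]) cube([30, 30, 348]);
  translate([0, 293, 0]) cube([30, 30, 348]);
  translate([326, 293, 0]) cube([30, 30, 348]);
}
translate([135, 667, 0]) {
  translate([0, 0, 348]) cube([356, 323, 42]);
  cube([30, 30, 348]);
  translate([326, 0, 0]) cube([30, 30, 348]);
  translate([0, 293, 0]) cube([30, 30, 348]);
  translate([326, 293, 0]) cube([30, 30, 348]);
}
translate([-466, 117, 0]) {
  translate([0, 0, 348]) cube([356, 323, 42]);
  cube([30, 30, 348]);
  translate([326, 0, 0]) cube([30, 30, 348]);
  translate([0, 293, 0]) cube([30, 30, 348]);
  translate([326, 293, 0]) cube([30, 30, 348]);
}
translate([736, 117, 0]) {
  translate([0, 0, 348]) cube([356, 323, 42]);
  cube([30, 30, 348]);
  translate([326, 0, 0]) cube([30, 30, 348]);
  translate([0, 293, 0]) cube([30, 30, 348]);
  translate([326, 293, 0]) cube([30, 30, 348]);
}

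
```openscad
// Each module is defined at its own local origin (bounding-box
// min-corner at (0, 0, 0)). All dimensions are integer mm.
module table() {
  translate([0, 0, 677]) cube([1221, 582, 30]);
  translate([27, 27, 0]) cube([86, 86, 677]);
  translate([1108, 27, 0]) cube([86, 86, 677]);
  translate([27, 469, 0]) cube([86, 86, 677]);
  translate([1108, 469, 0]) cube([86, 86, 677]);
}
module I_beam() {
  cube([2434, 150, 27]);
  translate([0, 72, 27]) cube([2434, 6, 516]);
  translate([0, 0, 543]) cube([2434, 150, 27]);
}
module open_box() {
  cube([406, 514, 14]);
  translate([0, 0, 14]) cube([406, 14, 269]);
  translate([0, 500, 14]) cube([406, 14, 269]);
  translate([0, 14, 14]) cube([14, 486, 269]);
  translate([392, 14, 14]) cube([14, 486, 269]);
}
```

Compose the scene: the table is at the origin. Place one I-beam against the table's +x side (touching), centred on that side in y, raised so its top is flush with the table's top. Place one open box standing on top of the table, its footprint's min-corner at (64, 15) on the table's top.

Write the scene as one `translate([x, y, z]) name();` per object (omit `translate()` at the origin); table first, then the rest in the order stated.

table();
translate([1221, 216, 137]) I_beam();
translate([64, 15, 707]) open_box();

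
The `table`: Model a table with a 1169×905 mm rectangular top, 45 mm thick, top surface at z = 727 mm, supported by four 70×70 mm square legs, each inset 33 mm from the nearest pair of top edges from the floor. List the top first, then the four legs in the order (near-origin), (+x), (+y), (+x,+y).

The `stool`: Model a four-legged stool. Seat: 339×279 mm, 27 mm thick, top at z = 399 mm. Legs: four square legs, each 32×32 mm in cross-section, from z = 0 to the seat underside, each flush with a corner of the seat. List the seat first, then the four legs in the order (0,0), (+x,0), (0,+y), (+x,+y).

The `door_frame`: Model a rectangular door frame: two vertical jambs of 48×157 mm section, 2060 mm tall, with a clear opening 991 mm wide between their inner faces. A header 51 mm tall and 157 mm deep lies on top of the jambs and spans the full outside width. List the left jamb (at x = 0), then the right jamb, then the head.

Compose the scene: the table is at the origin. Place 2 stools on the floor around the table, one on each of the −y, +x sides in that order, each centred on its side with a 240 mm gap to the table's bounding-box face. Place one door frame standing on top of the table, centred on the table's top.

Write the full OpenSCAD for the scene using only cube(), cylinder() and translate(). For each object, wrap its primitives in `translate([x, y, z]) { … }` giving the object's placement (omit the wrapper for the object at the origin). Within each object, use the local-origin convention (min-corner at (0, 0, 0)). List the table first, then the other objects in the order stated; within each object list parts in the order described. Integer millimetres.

translate([0, 0, 682]) cube([1169, 905, 45]);
translate([33, 33, 0]) cube([70, 70, 682]);
translate([1066, 33, 0]) cube([70, 70, 682]);
translate([33, 802, 0]) cube([70, 70, 682]);
translate([1066, 802, 0]) cube([70, 70, 682]);
translate([415, -519, 0]) {
  translate([0, 0, 372]) cube([339, 279, 27]);
  cube([32, 32, 372]);
  translate([307, 0, 0]) cube([32, 32, 372]);
  translate([0, 247, 0]) cube([32, 32, 372]);
  translate([307, 247, 0]) cube([32, 32, 372]);
}
translate([1409, 313, 0]) {
  translate([0, 0, 372]) cube([339, 279, 27]);
  cube([32, 32, 372]);
  translate([307, 0, 0]) cube([32, 32, 372]);
  translate([0, 247, 0]) cube([32, 32, 372]);
  translate([307, 247, 0]) cube([32, 32, 372]);
}
translate([41, 374, 727]) {
  cube([48, 157, 2060]);
  translate([1039, 0, 0]) cube([48, 157, 2060]);
  translate([0, 0, 2060]) cube([1087, 157, 51]);
}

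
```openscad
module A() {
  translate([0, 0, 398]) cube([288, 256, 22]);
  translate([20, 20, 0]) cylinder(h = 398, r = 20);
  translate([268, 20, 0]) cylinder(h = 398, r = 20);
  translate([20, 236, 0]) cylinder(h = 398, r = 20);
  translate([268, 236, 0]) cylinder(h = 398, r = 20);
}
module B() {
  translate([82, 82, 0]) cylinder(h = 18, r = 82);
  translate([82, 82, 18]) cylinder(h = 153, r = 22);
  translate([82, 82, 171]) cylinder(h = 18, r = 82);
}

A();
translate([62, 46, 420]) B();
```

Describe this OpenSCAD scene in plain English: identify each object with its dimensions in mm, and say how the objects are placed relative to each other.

A is a four-legged stool. The seat is 288×256 mm, 22 mm thick, top at z = 420 mm. It stands on four round legs, each 40 mm in diameter, from z = 0 to the seat underside, each leg's axis is inset half a diameter from the nearest pair of seat edges (so the leg's bounding box is flush with the corner).

B is a spool: two coaxial disc flanges of radius 82 mm and thickness 18 mm, joined by a core cylinder of radius 22 mm and height 153 mm. The lower flange rests on z = 0 and the three cylinders share a vertical axis.

The spool is on top of the stool, centred.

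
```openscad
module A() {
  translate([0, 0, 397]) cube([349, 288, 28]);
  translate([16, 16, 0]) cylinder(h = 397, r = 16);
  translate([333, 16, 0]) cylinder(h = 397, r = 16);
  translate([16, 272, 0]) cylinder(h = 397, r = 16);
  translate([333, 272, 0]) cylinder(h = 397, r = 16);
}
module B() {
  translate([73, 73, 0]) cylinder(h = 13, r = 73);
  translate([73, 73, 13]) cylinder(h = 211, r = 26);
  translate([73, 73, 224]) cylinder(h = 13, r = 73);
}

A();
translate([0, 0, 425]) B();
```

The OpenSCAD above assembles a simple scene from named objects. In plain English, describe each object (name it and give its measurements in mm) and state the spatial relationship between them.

A is a simple wooden stool: a rectangular seat 349 mm (x) by 288 mm (y), 28 mm thick, top face at z = 425 mm, on four round legs, each 32 mm in diameter. The legs rest on z = 0, each leg's axis is inset half a diameter from the nearest pair of seat edges (so the leg's bounding box is flush with the corner).

B is a spool: two coaxial disc flanges of radius 73 mm and thickness 13 mm, joined by a core cylinder of radius 26 mm and height 211 mm. The lower flange rests on z = 0 and the three cylinders share a vertical axis.

The spool is on top of the stool.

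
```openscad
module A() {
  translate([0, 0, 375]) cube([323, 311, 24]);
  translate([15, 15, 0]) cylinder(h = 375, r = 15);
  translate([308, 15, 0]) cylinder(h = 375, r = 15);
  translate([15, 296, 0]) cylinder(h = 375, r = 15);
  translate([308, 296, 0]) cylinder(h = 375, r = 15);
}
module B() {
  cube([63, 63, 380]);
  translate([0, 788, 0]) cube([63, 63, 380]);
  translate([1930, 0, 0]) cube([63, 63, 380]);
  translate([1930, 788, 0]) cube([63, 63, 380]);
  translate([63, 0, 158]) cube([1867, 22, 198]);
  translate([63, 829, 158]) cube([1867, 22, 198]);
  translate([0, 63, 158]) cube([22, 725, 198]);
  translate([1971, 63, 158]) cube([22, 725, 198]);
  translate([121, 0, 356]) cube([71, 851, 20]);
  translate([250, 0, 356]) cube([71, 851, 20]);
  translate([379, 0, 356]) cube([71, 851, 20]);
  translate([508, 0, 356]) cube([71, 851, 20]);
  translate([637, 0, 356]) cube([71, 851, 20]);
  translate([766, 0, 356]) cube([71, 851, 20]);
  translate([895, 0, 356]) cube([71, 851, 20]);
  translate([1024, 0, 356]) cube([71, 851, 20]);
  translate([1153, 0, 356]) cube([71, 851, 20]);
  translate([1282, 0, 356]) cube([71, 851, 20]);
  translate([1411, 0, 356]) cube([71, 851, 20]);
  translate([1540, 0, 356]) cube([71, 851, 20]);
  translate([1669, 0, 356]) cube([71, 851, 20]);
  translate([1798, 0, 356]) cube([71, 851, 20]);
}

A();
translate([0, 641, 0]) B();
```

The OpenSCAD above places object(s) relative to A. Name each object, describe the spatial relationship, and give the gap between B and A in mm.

A is a stool. B is a bed frame. The bed frame is on the floor beside the stool on its +y side. The gap between the bed frame and the stool is 330 mm.

The bed frame's nearest face is 330 mm from the stool's +y face.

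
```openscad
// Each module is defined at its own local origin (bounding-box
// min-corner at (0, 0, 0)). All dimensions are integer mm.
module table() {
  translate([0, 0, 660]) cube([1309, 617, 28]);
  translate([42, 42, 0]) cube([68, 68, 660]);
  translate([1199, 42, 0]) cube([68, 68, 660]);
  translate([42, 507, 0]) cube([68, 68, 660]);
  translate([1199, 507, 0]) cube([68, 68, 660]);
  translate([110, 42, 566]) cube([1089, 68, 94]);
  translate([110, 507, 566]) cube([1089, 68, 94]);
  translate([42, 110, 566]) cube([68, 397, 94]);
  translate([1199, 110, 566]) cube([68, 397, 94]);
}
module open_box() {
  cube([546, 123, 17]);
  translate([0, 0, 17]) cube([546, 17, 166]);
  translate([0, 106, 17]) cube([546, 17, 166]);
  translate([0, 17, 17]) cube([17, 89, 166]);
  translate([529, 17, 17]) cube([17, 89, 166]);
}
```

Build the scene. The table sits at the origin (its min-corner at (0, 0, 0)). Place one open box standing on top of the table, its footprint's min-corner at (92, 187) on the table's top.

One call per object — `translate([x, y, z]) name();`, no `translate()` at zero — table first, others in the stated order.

table();
translate([92, 187, 688]) open_box();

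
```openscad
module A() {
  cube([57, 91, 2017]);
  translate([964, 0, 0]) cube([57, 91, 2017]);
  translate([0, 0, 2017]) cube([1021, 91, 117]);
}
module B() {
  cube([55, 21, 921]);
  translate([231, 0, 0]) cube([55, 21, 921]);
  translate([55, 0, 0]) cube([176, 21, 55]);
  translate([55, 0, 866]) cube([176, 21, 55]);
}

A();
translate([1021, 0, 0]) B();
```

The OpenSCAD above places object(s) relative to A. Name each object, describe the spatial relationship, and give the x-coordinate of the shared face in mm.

The door frame's +x face and the picture frame's −x face are both at x = 1021 mm.

A is a door frame. B is a picture frame. The picture frame is against the door frame's +x side, with their −y faces flush. The x-coordinate of the shared face is 1021 mm.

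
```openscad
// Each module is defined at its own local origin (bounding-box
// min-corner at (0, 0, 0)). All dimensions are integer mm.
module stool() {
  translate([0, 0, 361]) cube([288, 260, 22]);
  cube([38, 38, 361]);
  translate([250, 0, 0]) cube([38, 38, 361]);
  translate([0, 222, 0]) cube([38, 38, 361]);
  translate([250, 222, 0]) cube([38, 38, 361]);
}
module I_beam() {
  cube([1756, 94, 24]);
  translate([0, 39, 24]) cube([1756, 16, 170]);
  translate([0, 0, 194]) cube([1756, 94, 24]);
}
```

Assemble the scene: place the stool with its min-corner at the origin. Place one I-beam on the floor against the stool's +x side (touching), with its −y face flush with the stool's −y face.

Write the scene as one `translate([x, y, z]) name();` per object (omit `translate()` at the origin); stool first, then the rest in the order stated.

stool();
translate([288, 0, 0]) I_beam();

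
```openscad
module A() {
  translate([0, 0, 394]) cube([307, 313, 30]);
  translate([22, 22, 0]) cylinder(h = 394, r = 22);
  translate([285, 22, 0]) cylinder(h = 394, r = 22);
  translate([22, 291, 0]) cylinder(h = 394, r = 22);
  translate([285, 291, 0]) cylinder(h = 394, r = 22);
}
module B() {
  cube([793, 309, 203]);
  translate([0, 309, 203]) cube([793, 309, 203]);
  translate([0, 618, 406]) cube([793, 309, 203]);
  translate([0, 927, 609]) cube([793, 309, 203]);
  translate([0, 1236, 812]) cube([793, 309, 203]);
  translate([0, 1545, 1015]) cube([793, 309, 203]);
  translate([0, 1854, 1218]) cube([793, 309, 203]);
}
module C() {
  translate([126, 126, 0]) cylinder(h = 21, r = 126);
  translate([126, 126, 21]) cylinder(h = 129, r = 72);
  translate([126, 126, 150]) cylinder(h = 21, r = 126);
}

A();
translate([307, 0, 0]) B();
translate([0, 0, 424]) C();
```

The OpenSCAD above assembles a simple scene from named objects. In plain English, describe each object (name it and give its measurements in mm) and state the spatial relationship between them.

A is a four-legged stool. The seat is a 307×313×30 mm slab whose top surface is at z = 424 mm; four round legs, each 44 mm in diameter, run from the floor (z = 0) to the underside of the seat, each leg's axis is inset half a diameter from the nearest pair of seat edges (so the leg's bounding box is flush with the corner).

B is a straight staircase of 7 solid steps. Each step is 793 mm wide (x), 309 mm deep (y, the going) and 203 mm tall (the rise). The first step rests on the floor; each subsequent step sits one going further in +y and one rise higher in +z, directly behind and above the previous step with no overlap.

C is a spool: two coaxial disc flanges of radius 126 mm and thickness 21 mm, joined by a core cylinder of radius 72 mm and height 129 mm. The lower flange rests on z = 0 and the three cylinders share a vertical axis.

The staircase is against the stool's +x side, with their −y faces flush. The spool is on top of the stool.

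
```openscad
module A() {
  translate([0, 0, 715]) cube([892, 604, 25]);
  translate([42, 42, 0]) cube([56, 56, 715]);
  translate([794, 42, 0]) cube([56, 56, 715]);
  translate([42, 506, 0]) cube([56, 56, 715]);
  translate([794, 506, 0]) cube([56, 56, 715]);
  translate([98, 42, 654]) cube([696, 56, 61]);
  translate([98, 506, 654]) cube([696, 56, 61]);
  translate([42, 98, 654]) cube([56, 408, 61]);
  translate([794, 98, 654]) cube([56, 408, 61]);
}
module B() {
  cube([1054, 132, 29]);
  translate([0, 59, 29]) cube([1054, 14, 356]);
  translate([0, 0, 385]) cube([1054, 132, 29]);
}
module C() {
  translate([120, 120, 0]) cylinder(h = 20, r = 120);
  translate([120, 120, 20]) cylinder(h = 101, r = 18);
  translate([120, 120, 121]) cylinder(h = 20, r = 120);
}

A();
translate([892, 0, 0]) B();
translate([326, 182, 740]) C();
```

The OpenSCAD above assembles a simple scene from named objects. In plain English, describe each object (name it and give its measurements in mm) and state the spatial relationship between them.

A is a table: top 892 mm (x) × 604 mm (y), 25 mm thick, upper face at z = 740 mm, on four 56×56 mm square legs, each inset 42 mm from the nearest pair of top edges, running from z = 0 to the bottom of the top. Four apron rails, 56 mm thick and 61 mm tall, run between adjacent legs with their top edges flush with the underside of the top and their outer faces flush with the legs' outer faces.

B is an I-beam lying along x, 1054 mm long. Overall section height 414 mm. Two flanges 132 mm wide (y) and 29 mm thick, one on the floor and one at the top; a web 14 mm thick runs between them, centred on the flange width.

C is a spool: two coaxial disc flanges of radius 120 mm and thickness 20 mm, joined by a core cylinder of radius 18 mm and height 101 mm. The lower flange rests on z = 0 and the three cylinders share a vertical axis.

The I-beam is against the table's +x side, with their −y faces flush. The spool is on top of the table, centred.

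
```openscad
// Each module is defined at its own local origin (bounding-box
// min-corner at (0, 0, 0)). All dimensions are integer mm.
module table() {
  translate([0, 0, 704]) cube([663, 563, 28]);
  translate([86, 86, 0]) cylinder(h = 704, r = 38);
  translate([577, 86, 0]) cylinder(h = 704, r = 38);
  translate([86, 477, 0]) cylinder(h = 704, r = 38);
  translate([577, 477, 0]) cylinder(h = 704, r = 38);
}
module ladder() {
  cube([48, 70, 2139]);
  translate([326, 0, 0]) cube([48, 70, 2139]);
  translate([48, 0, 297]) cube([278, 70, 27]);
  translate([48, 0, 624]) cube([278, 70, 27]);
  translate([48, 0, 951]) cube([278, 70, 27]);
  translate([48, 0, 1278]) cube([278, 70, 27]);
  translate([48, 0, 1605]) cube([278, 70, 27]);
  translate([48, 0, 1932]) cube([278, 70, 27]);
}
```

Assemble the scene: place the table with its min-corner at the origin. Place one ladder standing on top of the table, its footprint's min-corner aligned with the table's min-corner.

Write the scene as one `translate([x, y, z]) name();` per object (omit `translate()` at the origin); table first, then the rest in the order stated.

table();
translate([0, 0, 732]) ladder();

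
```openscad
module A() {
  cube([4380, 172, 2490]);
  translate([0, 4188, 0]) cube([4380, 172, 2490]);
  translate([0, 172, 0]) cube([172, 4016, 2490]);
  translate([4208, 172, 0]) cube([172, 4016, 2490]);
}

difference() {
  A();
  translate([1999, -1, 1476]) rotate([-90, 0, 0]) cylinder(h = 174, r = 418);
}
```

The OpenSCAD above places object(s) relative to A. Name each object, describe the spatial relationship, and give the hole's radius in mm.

The subtracted cylinder has r = 418 mm.

A is a house frame. The house frame has a circular hole through its front wall. The hole's radius is 418 mm.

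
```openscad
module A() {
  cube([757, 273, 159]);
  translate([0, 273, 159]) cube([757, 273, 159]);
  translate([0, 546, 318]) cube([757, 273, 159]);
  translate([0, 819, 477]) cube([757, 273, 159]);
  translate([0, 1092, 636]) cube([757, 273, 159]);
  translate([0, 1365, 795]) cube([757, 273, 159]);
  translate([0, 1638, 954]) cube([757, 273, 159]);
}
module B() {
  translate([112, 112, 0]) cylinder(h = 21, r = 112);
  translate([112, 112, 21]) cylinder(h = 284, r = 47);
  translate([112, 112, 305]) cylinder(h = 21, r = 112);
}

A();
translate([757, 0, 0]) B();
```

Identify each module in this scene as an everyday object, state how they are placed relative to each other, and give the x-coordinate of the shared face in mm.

The staircase's +x face and the spool's −x face are both at x = 757 mm.

A is a staircase. B is a spool. The spool is against the staircase's +x side, with their −y faces flush. The x-coordinate of the shared face is 757 mm.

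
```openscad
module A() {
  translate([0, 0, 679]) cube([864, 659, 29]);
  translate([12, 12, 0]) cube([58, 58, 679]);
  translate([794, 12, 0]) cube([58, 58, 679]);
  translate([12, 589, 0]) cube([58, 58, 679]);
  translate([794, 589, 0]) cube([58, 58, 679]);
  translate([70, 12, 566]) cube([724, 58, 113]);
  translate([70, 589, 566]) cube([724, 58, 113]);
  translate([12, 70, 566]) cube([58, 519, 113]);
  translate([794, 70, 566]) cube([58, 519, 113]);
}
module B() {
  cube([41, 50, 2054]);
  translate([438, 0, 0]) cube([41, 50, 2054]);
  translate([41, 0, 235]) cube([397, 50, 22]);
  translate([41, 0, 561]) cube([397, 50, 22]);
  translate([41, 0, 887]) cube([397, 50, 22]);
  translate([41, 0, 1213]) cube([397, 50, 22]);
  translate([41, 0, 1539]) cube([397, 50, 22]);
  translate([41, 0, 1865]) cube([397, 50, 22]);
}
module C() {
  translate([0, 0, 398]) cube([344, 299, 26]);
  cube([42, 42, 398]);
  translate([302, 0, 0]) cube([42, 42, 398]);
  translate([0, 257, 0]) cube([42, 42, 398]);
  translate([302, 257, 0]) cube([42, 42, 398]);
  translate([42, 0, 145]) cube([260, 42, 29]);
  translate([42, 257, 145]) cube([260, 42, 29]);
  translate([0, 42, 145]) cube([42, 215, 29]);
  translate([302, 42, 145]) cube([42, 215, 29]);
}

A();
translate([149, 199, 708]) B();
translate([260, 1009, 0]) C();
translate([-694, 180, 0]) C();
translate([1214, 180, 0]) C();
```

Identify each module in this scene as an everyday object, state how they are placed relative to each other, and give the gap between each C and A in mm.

A is a table. B is a ladder. C is a stool. The ladder is on top of the table. Three stools sit around the table at the +y, −x, +x sides. The gap between each stool and the table is 350 mm.

Each stool's nearest face is 350 mm from the table's bounding box.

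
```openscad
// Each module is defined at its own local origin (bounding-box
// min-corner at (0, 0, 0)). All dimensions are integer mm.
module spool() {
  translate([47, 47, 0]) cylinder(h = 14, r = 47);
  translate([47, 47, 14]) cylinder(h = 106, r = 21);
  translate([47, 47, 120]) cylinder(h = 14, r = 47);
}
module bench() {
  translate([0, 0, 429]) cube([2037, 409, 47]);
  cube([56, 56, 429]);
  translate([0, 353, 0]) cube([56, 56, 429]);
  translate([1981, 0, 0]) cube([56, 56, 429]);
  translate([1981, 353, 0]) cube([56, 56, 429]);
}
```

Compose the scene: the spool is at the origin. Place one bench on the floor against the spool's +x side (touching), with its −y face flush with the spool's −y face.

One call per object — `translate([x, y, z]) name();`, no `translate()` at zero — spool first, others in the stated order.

spool();
translate([94, 0, 0]) bench();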